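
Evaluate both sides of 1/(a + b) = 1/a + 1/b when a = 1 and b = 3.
LHS = 1/(1 + 3) = 1/4
RHS = 1/1 + 1/3 = 4/3

LHS ≠ RHS, so the equation does not hold here.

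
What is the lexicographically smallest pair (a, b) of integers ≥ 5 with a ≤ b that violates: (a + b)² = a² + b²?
Substituting (5, 5) into the claim:
LHS = (5 + 5)² = 100
RHS = 5² + 5² = 50

Since LHS ≠ RHS, this pair disproves the claim, and no lexicographically smaller pair (a ≤ b, integers ≥ 5) does.

For instance (6, 8) is also a counterexample (LHS = 196, RHS = 100), but it's lexicographically larger.

Answer: (a, b) = (5, 5)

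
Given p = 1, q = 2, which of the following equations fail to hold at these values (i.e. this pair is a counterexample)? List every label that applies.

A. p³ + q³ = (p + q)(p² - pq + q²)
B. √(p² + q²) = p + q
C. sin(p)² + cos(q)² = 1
Evaluating each claim at the given values:
A. LHS = 9, RHS = 9 → holds here (LHS = RHS)
B. LHS = √(5) ≈ 2.236, RHS = 3 → fails here (LHS ≠ RHS)
C. LHS = cos(2)² + sin(1)² ≈ 0.8813, RHS = 1 → fails here (LHS ≠ RHS)

Answer: B, C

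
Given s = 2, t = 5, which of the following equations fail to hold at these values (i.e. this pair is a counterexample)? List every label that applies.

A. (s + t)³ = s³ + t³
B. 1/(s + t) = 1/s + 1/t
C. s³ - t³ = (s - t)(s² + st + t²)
A, B

Evaluating each claim at the given values:
A. LHS = 343, RHS = 133 → fails here (LHS ≠ RHS)
B. LHS = 1/7, RHS = 7/10 → fails here (LHS ≠ RHS)
C. LHS = -117, RHS = -117 → holds here (LHS = RHS)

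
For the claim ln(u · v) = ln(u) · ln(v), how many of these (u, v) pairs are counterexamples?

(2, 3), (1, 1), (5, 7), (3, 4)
3

Testing each pair:
(2, 3): LHS = ln(6) ≈ 1.792, RHS = ln(2)·ln(3) ≈ 0.7615 → counterexample
(1, 1): LHS = 0, RHS = 0 → satisfies claim
(5, 7): LHS = ln(35) ≈ 3.555, RHS = ln(5)·ln(7) ≈ 3.132 → counterexample
(3, 4): LHS = ln(12) ≈ 2.485, RHS = ln(3)·ln(4) ≈ 1.523 → counterexample

That makes 3 counterexamples.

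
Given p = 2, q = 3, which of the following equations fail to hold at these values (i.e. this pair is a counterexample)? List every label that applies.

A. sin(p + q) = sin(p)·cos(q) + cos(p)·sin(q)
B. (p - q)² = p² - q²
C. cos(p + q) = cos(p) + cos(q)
B, C

Evaluating each claim at the given values:
A. LHS = sin(5) ≈ -0.9589, RHS = sin(2)·cos(3) + sin(3)·cos(2) ≈ -0.9589 → holds here (LHS = RHS)
B. LHS = 1, RHS = -5 → fails here (LHS ≠ RHS)
C. LHS = cos(5) ≈ 0.2837, RHS = cos(3) + cos(2) ≈ -1.406 → fails here (LHS ≠ RHS)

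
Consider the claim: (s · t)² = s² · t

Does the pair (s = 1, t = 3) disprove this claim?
Substituting s = 1, t = 3:
LHS = (1 · 3)² = 9
RHS = 1² · 3 = 3

Since LHS ≠ RHS, this pair disproves the claim.

Answer: Yes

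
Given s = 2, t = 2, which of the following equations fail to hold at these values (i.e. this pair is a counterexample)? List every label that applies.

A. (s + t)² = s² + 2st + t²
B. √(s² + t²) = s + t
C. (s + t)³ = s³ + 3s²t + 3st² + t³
Evaluating each claim at the given values:
A. LHS = 16, RHS = 16 → holds here (LHS = RHS)
B. LHS = 2·√(2) ≈ 2.828, RHS = 4 → fails here (LHS ≠ RHS)
C. LHS = 64, RHS = 64 → holds here (LHS = RHS)

Answer: B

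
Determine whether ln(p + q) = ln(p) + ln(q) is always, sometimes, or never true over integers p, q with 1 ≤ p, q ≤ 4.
It holds at (p, q) = (2, 2) (both sides equal ln(4) ≈ 1.386), but fails at (p, q) = (2, 1) (LHS = ln(3) ≈ 1.099, RHS = ln(2) ≈ 0.6931).

Answer: Sometimes true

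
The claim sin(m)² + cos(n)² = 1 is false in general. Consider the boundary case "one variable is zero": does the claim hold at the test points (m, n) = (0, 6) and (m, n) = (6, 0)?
At (0, 6): LHS = cos(6)² ≈ 0.9219 ≠ RHS = 1
At (6, 0): LHS = sin(6)² + 1 ≈ 1.078 ≠ RHS = 1

Answer: No, fails at both test points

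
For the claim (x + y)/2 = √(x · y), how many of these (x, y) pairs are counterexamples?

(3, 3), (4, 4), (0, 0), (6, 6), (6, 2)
Testing each pair:
(3, 3): LHS = 3, RHS = 3 → satisfies claim
(4, 4): LHS = 4, RHS = 4 → satisfies claim
(0, 0): LHS = 0, RHS = 0 → satisfies claim
(6, 6): LHS = 6, RHS = 6 → satisfies claim
(6, 2): LHS = 4, RHS = 2·√(3) ≈ 3.464 → counterexample

That makes 1 counterexample.

Answer: 1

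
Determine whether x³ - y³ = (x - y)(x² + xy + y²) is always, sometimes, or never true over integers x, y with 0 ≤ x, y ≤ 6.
Always true

The identity holds for every pair in the range. For instance at (x, y) = (2, 2): both sides equal 0.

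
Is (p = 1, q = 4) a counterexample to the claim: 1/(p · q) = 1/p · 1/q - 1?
Substituting p = 1, q = 4:
LHS = 1/(1 · 4) = 1/4
RHS = 1/1 · 1/4 - 1 = -3/4

Since LHS ≠ RHS, this pair disproves the claim.

Answer: Yes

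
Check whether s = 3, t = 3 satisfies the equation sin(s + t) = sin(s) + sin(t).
Fails

Substituting s = 3, t = 3:

LHS = sin(3 + 3) = sin(6) ≈ -0.2794
RHS = sin(3) + sin(3) = 2·sin(3) ≈ 0.2822

LHS ≠ RHS, so the equation does not hold at this point.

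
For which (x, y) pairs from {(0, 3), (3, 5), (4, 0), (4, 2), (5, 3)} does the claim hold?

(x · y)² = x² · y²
Testing each pair:
(0, 3): LHS = 0, RHS = 0 → holds
(3, 5): LHS = 225, RHS = 225 → holds
(4, 0): LHS = 0, RHS = 0 → holds
(4, 2): LHS = 64, RHS = 64 → holds
(5, 3): LHS = 225, RHS = 225 → holds

Every pair satisfies the claim.

Answer: All pairs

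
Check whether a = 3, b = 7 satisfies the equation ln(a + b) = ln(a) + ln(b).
Substituting a = 3, b = 7:

LHS = ln(3 + 7) = ln(10) ≈ 2.303
RHS = ln(3) + ln(7) ≈ 3.045

LHS ≠ RHS, so the equation does not hold at this point.

Answer: Fails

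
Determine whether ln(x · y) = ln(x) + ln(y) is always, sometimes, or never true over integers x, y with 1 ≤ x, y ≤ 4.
The identity holds for every pair in the range. For instance at (x, y) = (3, 2): both sides equal ln(6) ≈ 1.792.

Answer: Always true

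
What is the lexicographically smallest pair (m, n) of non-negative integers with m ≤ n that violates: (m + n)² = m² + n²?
Substituting (1, 1) into the claim:
LHS = (1 + 1)² = 4
RHS = 1² + 1² = 2

Since LHS ≠ RHS, this pair disproves the claim, and no lexicographically smaller pair (m ≤ n, non-negative integers) does.

For instance (2, 4) is also a counterexample (LHS = 36, RHS = 20), but it's lexicographically larger.

Answer: (m, n) = (1, 1)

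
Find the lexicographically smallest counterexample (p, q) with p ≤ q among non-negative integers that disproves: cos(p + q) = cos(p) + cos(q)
(p, q) = (0, 0)

Substituting (0, 0) into the claim:
LHS = cos(0 + 0) = 1
RHS = cos(0) + cos(0) = 2

Since LHS ≠ RHS, this pair disproves the claim, and no lexicographically smaller pair (p ≤ q, non-negative integers) does.

For instance (5, 5) is also a counterexample (LHS = cos(10) ≈ -0.8391, RHS = 2·cos(5) ≈ 0.5673), but it's lexicographically larger.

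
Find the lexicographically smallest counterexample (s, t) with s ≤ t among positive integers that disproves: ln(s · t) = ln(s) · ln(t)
(s, t) = (1, 2)

At (1, 1): both sides equal 0, so it holds there.

Substituting (1, 2) into the claim:
LHS = ln(1 · 2) = ln(2) ≈ 0.6931
RHS = ln(1) · ln(2) = 0

Since LHS ≠ RHS, this pair disproves the claim, and no lexicographically smaller pair (s ≤ t, positive integers) does.

For instance (4, 7) is also a counterexample (LHS = ln(28) ≈ 3.332, RHS = ln(4)·ln(7) ≈ 2.698), but it's lexicographically larger.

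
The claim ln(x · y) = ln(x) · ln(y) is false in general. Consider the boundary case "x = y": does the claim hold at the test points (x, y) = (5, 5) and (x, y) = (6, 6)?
At (5, 5): LHS = ln(25) ≈ 3.219 ≠ RHS = ln(5)² ≈ 2.59
At (6, 6): LHS = ln(36) ≈ 3.584 ≠ RHS = ln(6)² ≈ 3.21

Answer: No, fails at both test points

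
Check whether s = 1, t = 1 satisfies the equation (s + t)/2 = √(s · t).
Substituting s = 1, t = 1:

LHS = (1 + 1)/2 = 1
RHS = √(1 · 1) = 1

LHS = RHS, so the equation holds at this point.

Answer: Holds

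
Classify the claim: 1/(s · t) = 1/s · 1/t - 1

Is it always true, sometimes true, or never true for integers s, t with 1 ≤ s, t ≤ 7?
Never true

The claim fails for every pair in the range. For instance at (s, t) = (4, 5): LHS = 1/20, RHS = -19/20.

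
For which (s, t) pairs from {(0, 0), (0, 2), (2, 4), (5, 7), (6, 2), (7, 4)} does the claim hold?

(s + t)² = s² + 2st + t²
All pairs

Testing each pair:
(0, 0): LHS = 0, RHS = 0 → holds
(0, 2): LHS = 4, RHS = 4 → holds
(2, 4): LHS = 36, RHS = 36 → holds
(5, 7): LHS = 144, RHS = 144 → holds
(6, 2): LHS = 64, RHS = 64 → holds
(7, 4): LHS = 121, RHS = 121 → holds

Every pair satisfies the claim.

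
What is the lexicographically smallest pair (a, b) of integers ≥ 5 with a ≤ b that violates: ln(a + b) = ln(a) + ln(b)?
Substituting (5, 5) into the claim:
LHS = ln(5 + 5) = ln(10) ≈ 2.303
RHS = ln(5) + ln(5) = 2·ln(5) ≈ 3.219

Since LHS ≠ RHS, this pair disproves the claim, and no lexicographically smaller pair (a ≤ b, integers ≥ 5) does.

For instance (10, 12) is also a counterexample (LHS = ln(22) ≈ 3.091, RHS = ln(10) + ln(12) ≈ 4.787), but it's lexicographically larger.

Answer: (a, b) = (5, 5)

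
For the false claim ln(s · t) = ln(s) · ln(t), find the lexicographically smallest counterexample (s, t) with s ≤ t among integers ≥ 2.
(s, t) = (2, 2)

Substituting (2, 2) into the claim:
LHS = ln(2 · 2) = ln(4) ≈ 1.386
RHS = ln(2) · ln(2) = ln(2)² ≈ 0.4805

Since LHS ≠ RHS, this pair disproves the claim, and no lexicographically smaller pair (s ≤ t, integers ≥ 2) does.

For instance (5, 9) is also a counterexample (LHS = ln(45) ≈ 3.807, RHS = ln(5)·ln(9) ≈ 3.536), but it's lexicographically larger.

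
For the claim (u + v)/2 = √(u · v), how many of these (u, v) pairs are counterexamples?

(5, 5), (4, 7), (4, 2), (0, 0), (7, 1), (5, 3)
4

Testing each pair:
(5, 5): LHS = 5, RHS = 5 → satisfies claim
(4, 7): LHS = 11/2, RHS = 2·√(7) ≈ 5.292 → counterexample
(4, 2): LHS = 3, RHS = 2·√(2) ≈ 2.828 → counterexample
(0, 0): LHS = 0, RHS = 0 → satisfies claim
(7, 1): LHS = 4, RHS = √(7) ≈ 2.646 → counterexample
(5, 3): LHS = 4, RHS = √(15) ≈ 3.873 → counterexample

That makes 4 counterexamples.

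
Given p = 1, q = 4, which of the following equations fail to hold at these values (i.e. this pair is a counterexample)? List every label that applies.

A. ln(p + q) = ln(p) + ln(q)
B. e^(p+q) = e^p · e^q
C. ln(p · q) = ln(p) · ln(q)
Evaluating each claim at the given values:
A. LHS = ln(5) ≈ 1.609, RHS = ln(4) ≈ 1.386 → fails here (LHS ≠ RHS)
B. LHS = e^5 ≈ 148.4, RHS = e^5 ≈ 148.4 → holds here (LHS = RHS)
C. LHS = ln(4) ≈ 1.386, RHS = 0 → fails here (LHS ≠ RHS)

Answer: A, C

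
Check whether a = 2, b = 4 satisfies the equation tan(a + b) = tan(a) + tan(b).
Substituting a = 2, b = 4:

LHS = tan(2 + 4) = tan(6) ≈ -0.291
RHS = tan(2) + tan(4) ≈ -1.027

LHS ≠ RHS, so the equation does not hold at this point.

Answer: Fails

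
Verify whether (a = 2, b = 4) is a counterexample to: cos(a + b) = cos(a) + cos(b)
Yes

Substituting a = 2, b = 4:
LHS = cos(2 + 4) = cos(6) ≈ 0.9602
RHS = cos(2) + cos(4) ≈ -1.07

Since LHS ≠ RHS, this pair disproves the claim.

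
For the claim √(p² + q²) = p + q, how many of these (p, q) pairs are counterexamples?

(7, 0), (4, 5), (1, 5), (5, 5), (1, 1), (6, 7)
5

Testing each pair:
(7, 0): LHS = 7, RHS = 7 → satisfies claim
(4, 5): LHS = √(41) ≈ 6.403, RHS = 9 → counterexample
(1, 5): LHS = √(26) ≈ 5.099, RHS = 6 → counterexample
(5, 5): LHS = 5·√(2) ≈ 7.071, RHS = 10 → counterexample
(1, 1): LHS = √(2) ≈ 1.414, RHS = 2 → counterexample
(6, 7): LHS = √(85) ≈ 9.22, RHS = 13 → counterexample

That makes 5 counterexamples.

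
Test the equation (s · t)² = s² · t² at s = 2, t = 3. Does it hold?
Substituting s = 2, t = 3:

LHS = (2 · 3)² = 36
RHS = 2² · 3² = 36

LHS = RHS, so the equation holds at this point.

Answer: Holds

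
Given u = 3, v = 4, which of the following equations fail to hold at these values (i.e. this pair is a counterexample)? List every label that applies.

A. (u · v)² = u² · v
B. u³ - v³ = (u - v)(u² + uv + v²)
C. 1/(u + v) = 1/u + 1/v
Evaluating each claim at the given values:
A. LHS = 144, RHS = 36 → fails here (LHS ≠ RHS)
B. LHS = -37, RHS = -37 → holds here (LHS = RHS)
C. LHS = 1/7, RHS = 7/12 → fails here (LHS ≠ RHS)

Answer: A, C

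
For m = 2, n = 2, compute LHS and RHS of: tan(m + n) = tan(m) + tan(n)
LHS = tan(2 + 2) = tan(4) ≈ 1.158
RHS = tan(2) + tan(2) = 2·tan(2) ≈ -4.37

LHS ≠ RHS (they differ by about 5.528), so the equation does not hold here.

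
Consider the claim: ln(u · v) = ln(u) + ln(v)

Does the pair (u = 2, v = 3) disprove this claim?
No

Substituting u = 2, v = 3:
LHS = ln(2 · 3) = ln(6) ≈ 1.792
RHS = ln(2) + ln(3) ≈ 1.792

The sides agree, so this pair does not disprove the claim.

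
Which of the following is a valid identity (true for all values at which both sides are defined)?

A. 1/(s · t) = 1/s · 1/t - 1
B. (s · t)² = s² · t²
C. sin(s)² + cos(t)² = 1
B

A: fails at (2, 5) — LHS = 1/10, RHS = -9/10.
B: holds — e.g. at (5, 8), both sides equal 1600.
C: fails at (3, 4) — LHS = sin(3)² + cos(4)² ≈ 0.4472, RHS = 1.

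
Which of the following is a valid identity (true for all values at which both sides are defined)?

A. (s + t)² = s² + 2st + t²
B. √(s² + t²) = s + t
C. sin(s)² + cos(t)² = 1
A: holds — e.g. at (2, 3), both sides equal 25.
B: fails at (2, 3) — LHS = √(13) ≈ 3.606, RHS = 5.
C: fails at (1, 4) — LHS = cos(4)² + sin(1)² ≈ 1.135, RHS = 1.

Answer: A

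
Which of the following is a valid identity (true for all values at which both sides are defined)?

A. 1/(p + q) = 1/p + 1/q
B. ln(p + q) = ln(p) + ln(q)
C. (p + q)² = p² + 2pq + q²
C

A: fails at (3, 7) — LHS = 1/10, RHS = 10/21.
B: fails at (1, 5) — LHS = ln(6) ≈ 1.792, RHS = ln(5) ≈ 1.609.
C: holds — e.g. at (1, 4), both sides equal 25.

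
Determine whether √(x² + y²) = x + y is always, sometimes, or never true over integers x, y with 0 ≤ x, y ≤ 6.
Sometimes true

It holds at (x, y) = (2, 0) (both sides equal 2), but fails at (x, y) = (6, 3) (LHS = 3·√(5) ≈ 6.708, RHS = 9).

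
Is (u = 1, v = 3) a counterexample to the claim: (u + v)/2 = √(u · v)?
Yes

Substituting u = 1, v = 3:
LHS = (1 + 3)/2 = 2
RHS = √(1 · 3) = √(3) ≈ 1.732

Since LHS ≠ RHS, this pair disproves the claim.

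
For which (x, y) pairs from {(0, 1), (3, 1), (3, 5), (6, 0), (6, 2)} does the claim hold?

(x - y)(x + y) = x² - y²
All pairs

Testing each pair:
(0, 1): LHS = -1, RHS = -1 → holds
(3, 1): LHS = 8, RHS = 8 → holds
(3, 5): LHS = -16, RHS = -16 → holds
(6, 0): LHS = 36, RHS = 36 → holds
(6, 2): LHS = 32, RHS = 32 → holds

Every pair satisfies the claim.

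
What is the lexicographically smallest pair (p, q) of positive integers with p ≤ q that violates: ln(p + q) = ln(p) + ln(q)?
(p, q) = (1, 1)

Substituting (1, 1) into the claim:
LHS = ln(1 + 1) = ln(2) ≈ 0.6931
RHS = ln(1) + ln(1) = 0

Since LHS ≠ RHS, this pair disproves the claim, and no lexicographically smaller pair (p ≤ q, positive integers) does.

For instance (7, 7) is also a counterexample (LHS = ln(14) ≈ 2.639, RHS = 2·ln(7) ≈ 3.892), but it's lexicographically larger.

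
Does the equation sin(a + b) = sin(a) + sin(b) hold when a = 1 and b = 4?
Substituting a = 1, b = 4:

LHS = sin(1 + 4) = sin(5) ≈ -0.9589
RHS = sin(1) + sin(4) ≈ 0.08467

LHS ≠ RHS, so the equation does not hold at this point.

Answer: Fails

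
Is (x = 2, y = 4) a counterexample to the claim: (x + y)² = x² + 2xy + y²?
No

Substituting x = 2, y = 4:
LHS = (2 + 4)² = 36
RHS = 2² + 2·2·4 + 4² = 36

The sides agree, so this pair does not disprove the claim.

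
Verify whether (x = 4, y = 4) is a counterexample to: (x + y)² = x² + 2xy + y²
No

Substituting x = 4, y = 4:
LHS = (4 + 4)² = 64
RHS = 4² + 2·4·4 + 4² = 64

The sides agree, so this pair does not disprove the claim.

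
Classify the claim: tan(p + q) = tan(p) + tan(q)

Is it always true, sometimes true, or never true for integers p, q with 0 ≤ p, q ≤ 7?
It holds at (p, q) = (0, 3) (both sides equal tan(3) ≈ -0.1425), but fails at (p, q) = (5, 2) (LHS = tan(7) ≈ 0.8714, RHS = tan(5) + tan(2) ≈ -5.566).

Answer: Sometimes true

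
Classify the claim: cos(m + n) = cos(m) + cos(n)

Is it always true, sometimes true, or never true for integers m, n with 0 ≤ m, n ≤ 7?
Never true

The claim fails for every pair in the range. For instance at (m, n) = (7, 6): LHS = cos(13) ≈ 0.9074, RHS = cos(7) + cos(6) ≈ 1.714.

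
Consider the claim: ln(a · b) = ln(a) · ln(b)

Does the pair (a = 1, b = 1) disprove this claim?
Substituting a = 1, b = 1:
LHS = ln(1 · 1) = 0
RHS = ln(1) · ln(1) = 0

The sides agree, so this pair does not disprove the claim.

Answer: No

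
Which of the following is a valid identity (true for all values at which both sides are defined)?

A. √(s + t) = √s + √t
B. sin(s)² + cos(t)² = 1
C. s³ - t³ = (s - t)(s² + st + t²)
C

A: fails at (2, 3) — LHS = √(5) ≈ 2.236, RHS = √(2) + √(3) ≈ 3.146.
B: fails at (3, 5) — LHS = sin(3)² + cos(5)² ≈ 0.1004, RHS = 1.
C: holds — e.g. at (4, 5), both sides equal -61.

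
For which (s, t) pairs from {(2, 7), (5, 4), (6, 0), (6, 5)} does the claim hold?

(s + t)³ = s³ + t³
(6, 0)

Testing each pair:
(2, 7): LHS = 729, RHS = 351 → fails
(5, 4): LHS = 729, RHS = 189 → fails
(6, 0): LHS = 216, RHS = 216 → holds
(6, 5): LHS = 1331, RHS = 341 → fails

1 of 4 pairs satisfies the claim.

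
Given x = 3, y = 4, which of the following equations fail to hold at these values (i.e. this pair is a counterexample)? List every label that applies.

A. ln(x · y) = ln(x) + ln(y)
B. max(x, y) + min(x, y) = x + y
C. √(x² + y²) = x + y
C

Evaluating each claim at the given values:
A. LHS = ln(12) ≈ 2.485, RHS = ln(3) + ln(4) ≈ 2.485 → holds here (LHS = RHS)
B. LHS = 7, RHS = 7 → holds here (LHS = RHS)
C. LHS = 5, RHS = 7 → fails here (LHS ≠ RHS)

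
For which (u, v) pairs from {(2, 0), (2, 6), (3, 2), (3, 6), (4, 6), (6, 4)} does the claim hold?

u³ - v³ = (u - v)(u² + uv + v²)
All pairs

Testing each pair:
(2, 0): LHS = 8, RHS = 8 → holds
(2, 6): LHS = -208, RHS = -208 → holds
(3, 2): LHS = 19, RHS = 19 → holds
(3, 6): LHS = -189, RHS = -189 → holds
(4, 6): LHS = -152, RHS = -152 → holds
(6, 4): LHS = 152, RHS = 152 → holds

Every pair satisfies the claim.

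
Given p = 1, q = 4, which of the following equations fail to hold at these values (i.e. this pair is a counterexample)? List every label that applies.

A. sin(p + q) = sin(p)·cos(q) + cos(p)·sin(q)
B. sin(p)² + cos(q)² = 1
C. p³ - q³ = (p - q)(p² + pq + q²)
Evaluating each claim at the given values:
A. LHS = sin(5) ≈ -0.9589, RHS = sin(1)·cos(4) + sin(4)·cos(1) ≈ -0.9589 → holds here (LHS = RHS)
B. LHS = cos(4)² + sin(1)² ≈ 1.135, RHS = 1 → fails here (LHS ≠ RHS)
C. LHS = -63, RHS = -63 → holds here (LHS = RHS)

Answer: B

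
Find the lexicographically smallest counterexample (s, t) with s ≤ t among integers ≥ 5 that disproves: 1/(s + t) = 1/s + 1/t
Substituting (5, 5) into the claim:
LHS = 1/(5 + 5) = 1/10
RHS = 1/5 + 1/5 = 2/5

Since LHS ≠ RHS, this pair disproves the claim, and no lexicographically smaller pair (s ≤ t, integers ≥ 5) does.

For instance (10, 11) is also a counterexample (LHS = 1/21, RHS = 21/110), but it's lexicographically larger.

Answer: (s, t) = (5, 5)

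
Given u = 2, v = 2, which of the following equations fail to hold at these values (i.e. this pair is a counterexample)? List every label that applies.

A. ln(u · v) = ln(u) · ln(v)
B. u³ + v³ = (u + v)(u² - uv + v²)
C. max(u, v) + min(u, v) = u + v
A

Evaluating each claim at the given values:
A. LHS = ln(4) ≈ 1.386, RHS = ln(2)² ≈ 0.4805 → fails here (LHS ≠ RHS)
B. LHS = 16, RHS = 16 → holds here (LHS = RHS)
C. LHS = 4, RHS = 4 → holds here (LHS = RHS)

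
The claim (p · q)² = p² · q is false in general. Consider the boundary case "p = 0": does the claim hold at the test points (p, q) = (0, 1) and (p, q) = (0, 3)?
Yes, holds at both test points

At (0, 1): LHS = 0, RHS = 0 → equal
At (0, 3): LHS = 0, RHS = 0 → equal

So the claim does hold at both of these boundary points, even though it is not an identity.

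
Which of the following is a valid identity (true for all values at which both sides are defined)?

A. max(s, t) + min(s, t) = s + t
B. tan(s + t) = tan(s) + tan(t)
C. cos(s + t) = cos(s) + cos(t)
A: holds — e.g. at (2, 3), both sides equal 5.
B: fails at (2, 7) — LHS = tan(9) ≈ -0.4523, RHS = tan(2) + tan(7) ≈ -1.314.
C: fails at (3, 3) — LHS = cos(6) ≈ 0.9602, RHS = 2·cos(3) ≈ -1.98.

Answer: A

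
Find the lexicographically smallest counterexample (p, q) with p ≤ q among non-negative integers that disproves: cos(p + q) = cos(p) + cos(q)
Substituting (0, 0) into the claim:
LHS = cos(0 + 0) = 1
RHS = cos(0) + cos(0) = 2

Since LHS ≠ RHS, this pair disproves the claim, and no lexicographically smaller pair (p ≤ q, non-negative integers) does.

For instance (4, 7) is also a counterexample (LHS = cos(11) ≈ 0.004426, RHS = cos(4) + cos(7) ≈ 0.1003), but it's lexicographically larger.

Answer: (p, q) = (0, 0)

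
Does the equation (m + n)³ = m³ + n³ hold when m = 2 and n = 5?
Fails

Substituting m = 2, n = 5:

LHS = (2 + 5)³ = 343
RHS = 2³ + 5³ = 133

LHS ≠ RHS, so the equation does not hold at this point.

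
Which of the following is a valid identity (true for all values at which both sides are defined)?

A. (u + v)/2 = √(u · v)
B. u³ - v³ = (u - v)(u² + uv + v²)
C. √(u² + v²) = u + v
B

A: fails at (5, 8) — LHS = 13/2, RHS = 2·√(10) ≈ 6.325.
B: holds — e.g. at (3, 3), both sides equal 0.
C: fails at (2, 5) — LHS = √(29) ≈ 5.385, RHS = 7.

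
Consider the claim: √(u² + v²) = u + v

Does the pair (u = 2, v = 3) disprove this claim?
Yes

Substituting u = 2, v = 3:
LHS = √(2² + 3²) = √(13) ≈ 3.606
RHS = 2 + 3 = 5

Since LHS ≠ RHS, this pair disproves the claim.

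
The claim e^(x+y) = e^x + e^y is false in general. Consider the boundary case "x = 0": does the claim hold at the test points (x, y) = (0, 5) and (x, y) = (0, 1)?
No, fails at both test points

At (0, 5): LHS = e^5 ≈ 148.4 ≠ RHS = 1 + e^5 ≈ 149.4
At (0, 1): LHS = e ≈ 2.718 ≠ RHS = 1 + e ≈ 3.718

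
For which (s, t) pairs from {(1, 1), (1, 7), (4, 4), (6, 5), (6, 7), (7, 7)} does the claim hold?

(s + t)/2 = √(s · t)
(1, 1), (4, 4), (7, 7)

Testing each pair:
(1, 1): LHS = 1, RHS = 1 → holds
(1, 7): LHS = 4, RHS = √(7) ≈ 2.646 → fails
(4, 4): LHS = 4, RHS = 4 → holds
(6, 5): LHS = 11/2, RHS = √(30) ≈ 5.477 → fails
(6, 7): LHS = 13/2, RHS = √(42) ≈ 6.481 → fails
(7, 7): LHS = 7, RHS = 7 → holds

3 of 6 pairs satisfy the claim.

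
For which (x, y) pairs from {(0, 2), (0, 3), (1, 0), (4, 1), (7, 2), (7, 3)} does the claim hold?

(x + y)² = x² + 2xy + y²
Testing each pair:
(0, 2): LHS = 4, RHS = 4 → holds
(0, 3): LHS = 9, RHS = 9 → holds
(1, 0): LHS = 1, RHS = 1 → holds
(4, 1): LHS = 25, RHS = 25 → holds
(7, 2): LHS = 81, RHS = 81 → holds
(7, 3): LHS = 100, RHS = 100 → holds

Every pair satisfies the claim.

Answer: All pairs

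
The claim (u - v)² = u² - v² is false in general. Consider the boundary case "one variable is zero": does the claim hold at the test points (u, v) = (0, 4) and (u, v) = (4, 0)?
Only at (4, 0)

At (0, 4): LHS = 16 ≠ RHS = -16
At (4, 0): LHS = 16, RHS = 16 → equal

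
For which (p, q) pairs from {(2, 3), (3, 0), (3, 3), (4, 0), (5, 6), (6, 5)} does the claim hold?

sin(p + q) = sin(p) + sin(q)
Testing each pair:
(2, 3): LHS = sin(5) ≈ -0.9589, RHS = sin(3) + sin(2) ≈ 1.05 → fails
(3, 0): LHS = sin(3) ≈ 0.1411, RHS = sin(3) ≈ 0.1411 → holds
(3, 3): LHS = sin(6) ≈ -0.2794, RHS = 2·sin(3) ≈ 0.2822 → fails
(4, 0): LHS = sin(4) ≈ -0.7568, RHS = sin(4) ≈ -0.7568 → holds
(5, 6): LHS = sin(11) ≈ -1, RHS = sin(5) + sin(6) ≈ -1.238 → fails
(6, 5): LHS = sin(11) ≈ -1, RHS = sin(5) + sin(6) ≈ -1.238 → fails

2 of 6 pairs satisfy the claim.

Answer: (3, 0), (4, 0)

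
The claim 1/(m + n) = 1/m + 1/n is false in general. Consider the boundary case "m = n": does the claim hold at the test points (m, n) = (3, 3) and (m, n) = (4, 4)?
At (3, 3): LHS = 1/6 ≠ RHS = 2/3
At (4, 4): LHS = 1/8 ≠ RHS = 1/2

Answer: No, fails at both test points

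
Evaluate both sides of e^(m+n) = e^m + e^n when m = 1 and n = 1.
LHS = e^(1+1) = e^2 ≈ 7.389
RHS = e^1 + e^1 = 2·e ≈ 5.437

LHS ≠ RHS (they differ by about 1.952), so the equation does not hold here.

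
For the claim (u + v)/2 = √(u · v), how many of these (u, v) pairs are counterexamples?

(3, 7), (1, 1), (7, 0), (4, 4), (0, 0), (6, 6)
2

Testing each pair:
(3, 7): LHS = 5, RHS = √(21) ≈ 4.583 → counterexample
(1, 1): LHS = 1, RHS = 1 → satisfies claim
(7, 0): LHS = 7/2, RHS = 0 → counterexample
(4, 4): LHS = 4, RHS = 4 → satisfies claim
(0, 0): LHS = 0, RHS = 0 → satisfies claim
(6, 6): LHS = 6, RHS = 6 → satisfies claim

That makes 2 counterexamples.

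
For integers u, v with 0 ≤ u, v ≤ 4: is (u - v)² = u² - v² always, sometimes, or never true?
Sometimes true

It holds at (u, v) = (2, 0) (both sides equal 4), but fails at (u, v) = (4, 3) (LHS = 1, RHS = 7).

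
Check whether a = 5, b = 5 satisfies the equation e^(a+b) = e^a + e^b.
Substituting a = 5, b = 5:

LHS = e^(5+5) = e^10 ≈ 22026.5
RHS = e^5 + e^5 = 2·e^5 ≈ 296.8

LHS ≠ RHS, so the equation does not hold at this point.

Answer: Fails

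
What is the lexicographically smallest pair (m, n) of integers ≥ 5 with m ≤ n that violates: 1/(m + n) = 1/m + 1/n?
(m, n) = (5, 5)

Substituting (5, 5) into the claim:
LHS = 1/(5 + 5) = 1/10
RHS = 1/5 + 1/5 = 2/5

Since LHS ≠ RHS, this pair disproves the claim, and no lexicographically smaller pair (m ≤ n, integers ≥ 5) does.

For instance (5, 10) is also a counterexample (LHS = 1/15, RHS = 3/10), but it's lexicographically larger.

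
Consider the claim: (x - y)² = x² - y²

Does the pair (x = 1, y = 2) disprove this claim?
Substituting x = 1, y = 2:
LHS = (1 - 2)² = 1
RHS = 1² - 2² = -3

Since LHS ≠ RHS, this pair disproves the claim.

Answer: Yes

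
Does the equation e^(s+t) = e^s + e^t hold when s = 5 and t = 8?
Substituting s = 5, t = 8:

LHS = e^(5+8) = e^13 ≈ 442413.4
RHS = e^5 + e^8 ≈ 3129

LHS ≠ RHS, so the equation does not hold at this point.

Answer: Fails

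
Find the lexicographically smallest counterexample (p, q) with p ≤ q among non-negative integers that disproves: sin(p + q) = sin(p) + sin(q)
Substituting (1, 1) into the claim:
LHS = sin(1 + 1) = sin(2) ≈ 0.9093
RHS = sin(1) + sin(1) = 2·sin(1) ≈ 1.683

Since LHS ≠ RHS, this pair disproves the claim, and no lexicographically smaller pair (p ≤ q, non-negative integers) does.

For instance (7, 7) is also a counterexample (LHS = sin(14) ≈ 0.9906, RHS = 2·sin(7) ≈ 1.314), but it's lexicographically larger.

Answer: (p, q) = (1, 1)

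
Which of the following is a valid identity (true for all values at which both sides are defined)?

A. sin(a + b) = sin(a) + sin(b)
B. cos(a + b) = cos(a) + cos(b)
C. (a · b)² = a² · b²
A: fails at (1, 2) — LHS = sin(3) ≈ 0.1411, RHS = sin(1) + sin(2) ≈ 1.751.
B: fails at (4, 6) — LHS = cos(10) ≈ -0.8391, RHS = cos(4) + cos(6) ≈ 0.3065.
C: holds — e.g. at (3, 7), both sides equal 441.

Answer: C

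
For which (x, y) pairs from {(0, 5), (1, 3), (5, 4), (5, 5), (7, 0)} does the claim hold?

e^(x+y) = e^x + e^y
Testing each pair:
(0, 5): LHS = e^5 ≈ 148.4, RHS = 1 + e^5 ≈ 149.4 → fails
(1, 3): LHS = e^4 ≈ 54.6, RHS = e + e^3 ≈ 22.8 → fails
(5, 4): LHS = e^9 ≈ 8103, RHS = e^4 + e^5 ≈ 203 → fails
(5, 5): LHS = e^10 ≈ 22026.5, RHS = 2·e^5 ≈ 296.8 → fails
(7, 0): LHS = e^7 ≈ 1097, RHS = 1 + e^7 ≈ 1098 → fails

No pair satisfies the claim.

Answer: None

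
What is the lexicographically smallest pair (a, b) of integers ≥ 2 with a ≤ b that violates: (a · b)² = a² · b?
Substituting (2, 2) into the claim:
LHS = (2 · 2)² = 16
RHS = 2² · 2 = 8

Since LHS ≠ RHS, this pair disproves the claim, and no lexicographically smaller pair (a ≤ b, integers ≥ 2) does.

For instance (2, 3) is also a counterexample (LHS = 36, RHS = 12), but it's lexicographically larger.

Answer: (a, b) = (2, 2)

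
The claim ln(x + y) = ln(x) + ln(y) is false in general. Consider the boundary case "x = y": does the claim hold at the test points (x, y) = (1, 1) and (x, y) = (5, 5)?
At (1, 1): LHS = ln(2) ≈ 0.6931 ≠ RHS = 0
At (5, 5): LHS = ln(10) ≈ 2.303 ≠ RHS = 2·ln(5) ≈ 3.219

Answer: No, fails at both test points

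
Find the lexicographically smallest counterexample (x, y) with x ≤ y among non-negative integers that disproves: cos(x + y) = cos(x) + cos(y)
Substituting (0, 0) into the claim:
LHS = cos(0 + 0) = 1
RHS = cos(0) + cos(0) = 2

Since LHS ≠ RHS, this pair disproves the claim, and no lexicographically smaller pair (x ≤ y, non-negative integers) does.

For instance (1, 7) is also a counterexample (LHS = cos(8) ≈ -0.1455, RHS = cos(1) + cos(7) ≈ 1.294), but it's lexicographically larger.

Answer: (x, y) = (0, 0)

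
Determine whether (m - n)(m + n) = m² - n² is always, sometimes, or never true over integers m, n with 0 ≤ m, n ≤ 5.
The identity holds for every pair in the range. For instance at (m, n) = (1, 1): both sides equal 0.

Answer: Always true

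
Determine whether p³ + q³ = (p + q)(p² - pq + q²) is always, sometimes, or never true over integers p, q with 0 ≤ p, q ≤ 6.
The identity holds for every pair in the range. For instance at (p, q) = (0, 3): both sides equal 27.

Answer: Always true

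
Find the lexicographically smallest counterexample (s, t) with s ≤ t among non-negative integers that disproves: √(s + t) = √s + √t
(s, t) = (1, 1)

At (0, 1): both sides equal 1, so it holds there.

Substituting (1, 1) into the claim:
LHS = √(1 + 1) = √(2) ≈ 1.414
RHS = √1 + √1 = 2

Since LHS ≠ RHS, this pair disproves the claim, and no lexicographically smaller pair (s ≤ t, non-negative integers) does.

For instance (2, 3) is also a counterexample (LHS = √(5) ≈ 2.236, RHS = √(2) + √(3) ≈ 3.146), but it's lexicographically larger.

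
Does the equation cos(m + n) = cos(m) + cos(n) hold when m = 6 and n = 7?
Substituting m = 6, n = 7:

LHS = cos(6 + 7) = cos(13) ≈ 0.9074
RHS = cos(6) + cos(7) ≈ 1.714

LHS ≠ RHS, so the equation does not hold at this point.

Answer: Fails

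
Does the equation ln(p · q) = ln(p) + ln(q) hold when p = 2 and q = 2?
Substituting p = 2, q = 2:

LHS = ln(2 · 2) = ln(4) ≈ 1.386
RHS = ln(2) + ln(2) = 2·ln(2) ≈ 1.386

LHS = RHS, so the equation holds at this point.

Answer: Holds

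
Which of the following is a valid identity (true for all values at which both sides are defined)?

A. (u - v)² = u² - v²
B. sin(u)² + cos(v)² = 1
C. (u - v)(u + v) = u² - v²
C

A: fails at (6, 7) — LHS = 1, RHS = -13.
B: fails at (3, 7) — LHS = sin(3)² + cos(7)² ≈ 0.5883, RHS = 1.
C: holds — e.g. at (1, 3), both sides equal -8.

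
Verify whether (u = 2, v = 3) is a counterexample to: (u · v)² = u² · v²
No

Substituting u = 2, v = 3:
LHS = (2 · 3)² = 36
RHS = 2² · 3² = 36

The sides agree, so this pair does not disprove the claim.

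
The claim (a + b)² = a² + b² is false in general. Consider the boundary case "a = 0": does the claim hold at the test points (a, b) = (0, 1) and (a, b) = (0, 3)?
Yes, holds at both test points

At (0, 1): LHS = 1, RHS = 1 → equal
At (0, 3): LHS = 9, RHS = 9 → equal

So the claim does hold at both of these boundary points, even though it is not an identity.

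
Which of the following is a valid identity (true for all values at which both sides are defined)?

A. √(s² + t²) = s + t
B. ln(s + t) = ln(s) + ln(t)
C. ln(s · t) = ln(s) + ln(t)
C

A: fails at (6, 7) — LHS = √(85) ≈ 9.22, RHS = 13.
B: fails at (6, 7) — LHS = ln(13) ≈ 2.565, RHS = ln(6) + ln(7) ≈ 3.738.
C: holds — e.g. at (2, 2), both sides equal ln(4) ≈ 1.386.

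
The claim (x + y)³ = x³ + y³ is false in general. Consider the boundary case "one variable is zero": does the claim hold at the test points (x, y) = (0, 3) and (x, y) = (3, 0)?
At (0, 3): LHS = 27, RHS = 27 → equal
At (3, 0): LHS = 27, RHS = 27 → equal

So the claim does hold at both of these boundary points, even though it is not an identity.

Answer: Yes, holds at both test points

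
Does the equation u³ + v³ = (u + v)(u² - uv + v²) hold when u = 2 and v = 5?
Holds

Substituting u = 2, v = 5:

LHS = 2³ + 5³ = 133
RHS = (2 + 5)(2² - 2·5 + 5²) = 133

LHS = RHS, so the equation holds at this point.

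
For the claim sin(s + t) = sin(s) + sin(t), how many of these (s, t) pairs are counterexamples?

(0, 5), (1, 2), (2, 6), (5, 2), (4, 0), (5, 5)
Testing each pair:
(0, 5): LHS = sin(5) ≈ -0.9589, RHS = sin(5) ≈ -0.9589 → satisfies claim
(1, 2): LHS = sin(3) ≈ 0.1411, RHS = sin(1) + sin(2) ≈ 1.751 → counterexample
(2, 6): LHS = sin(8) ≈ 0.9894, RHS = sin(6) + sin(2) ≈ 0.6299 → counterexample
(5, 2): LHS = sin(7) ≈ 0.657, RHS = sin(5) + sin(2) ≈ -0.04963 → counterexample
(4, 0): LHS = sin(4) ≈ -0.7568, RHS = sin(4) ≈ -0.7568 → satisfies claim
(5, 5): LHS = sin(10) ≈ -0.544, RHS = 2·sin(5) ≈ -1.918 → counterexample

That makes 4 counterexamples.

Answer: 4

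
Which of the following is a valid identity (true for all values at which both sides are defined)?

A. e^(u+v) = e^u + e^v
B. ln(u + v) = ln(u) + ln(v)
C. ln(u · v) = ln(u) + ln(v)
A: fails at (2, 7) — LHS = e^9 ≈ 8103, RHS = e^2 + e^7 ≈ 1104.
B: fails at (1, 2) — LHS = ln(3) ≈ 1.099, RHS = ln(2) ≈ 0.6931.
C: holds — e.g. at (4, 5), both sides equal ln(20) ≈ 2.996.

Answer: C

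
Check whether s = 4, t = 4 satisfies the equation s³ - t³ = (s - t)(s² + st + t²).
Substituting s = 4, t = 4:

LHS = 4³ - 4³ = 0
RHS = (4 - 4)(4² + 4·4 + 4²) = 0

LHS = RHS, so the equation holds at this point.

Answer: Holds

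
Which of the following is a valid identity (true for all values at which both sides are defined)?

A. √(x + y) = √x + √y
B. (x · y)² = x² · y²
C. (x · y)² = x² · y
B

A: fails at (3, 4) — LHS = √(7) ≈ 2.646, RHS = √(3) + 2 ≈ 3.732.
B: holds — e.g. at (4, 4), both sides equal 256.
C: fails at (3, 5) — LHS = 225, RHS = 45.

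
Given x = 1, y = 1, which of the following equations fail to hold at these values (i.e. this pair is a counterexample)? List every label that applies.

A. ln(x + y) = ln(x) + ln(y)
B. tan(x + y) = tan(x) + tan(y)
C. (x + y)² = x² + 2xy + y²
A, B

Evaluating each claim at the given values:
A. LHS = ln(2) ≈ 0.6931, RHS = 0 → fails here (LHS ≠ RHS)
B. LHS = tan(2) ≈ -2.185, RHS = 2·tan(1) ≈ 3.115 → fails here (LHS ≠ RHS)
C. LHS = 4, RHS = 4 → holds here (LHS = RHS)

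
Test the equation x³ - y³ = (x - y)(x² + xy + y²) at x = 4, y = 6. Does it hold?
Substituting x = 4, y = 6:

LHS = 4³ - 6³ = -152
RHS = (4 - 6)(4² + 4·6 + 6²) = -152

LHS = RHS, so the equation holds at this point.

Answer: Holds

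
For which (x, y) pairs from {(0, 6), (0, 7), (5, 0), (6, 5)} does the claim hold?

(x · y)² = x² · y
(0, 6), (0, 7), (5, 0)

Testing each pair:
(0, 6): LHS = 0, RHS = 0 → holds
(0, 7): LHS = 0, RHS = 0 → holds
(5, 0): LHS = 0, RHS = 0 → holds
(6, 5): LHS = 900, RHS = 180 → fails

3 of 4 pairs satisfy the claim.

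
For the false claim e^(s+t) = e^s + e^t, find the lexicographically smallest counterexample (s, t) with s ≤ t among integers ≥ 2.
(s, t) = (2, 2)

Substituting (2, 2) into the claim:
LHS = e^(2+2) = e^4 ≈ 54.6
RHS = e^2 + e^2 = 2·e^2 ≈ 14.78

Since LHS ≠ RHS, this pair disproves the claim, and no lexicographically smaller pair (s ≤ t, integers ≥ 2) does.

For instance (3, 8) is also a counterexample (LHS = e^11 ≈ 59874.1, RHS = e^3 + e^8 ≈ 3001), but it's lexicographically larger.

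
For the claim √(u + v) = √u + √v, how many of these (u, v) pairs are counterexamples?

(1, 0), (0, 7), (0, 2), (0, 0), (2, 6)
1

Testing each pair:
(1, 0): LHS = 1, RHS = 1 → satisfies claim
(0, 7): LHS = √(7) ≈ 2.646, RHS = √(7) ≈ 2.646 → satisfies claim
(0, 2): LHS = √(2) ≈ 1.414, RHS = √(2) ≈ 1.414 → satisfies claim
(0, 0): LHS = 0, RHS = 0 → satisfies claim
(2, 6): LHS = 2·√(2) ≈ 2.828, RHS = √(2) + √(6) ≈ 3.864 → counterexample

That makes 1 counterexample.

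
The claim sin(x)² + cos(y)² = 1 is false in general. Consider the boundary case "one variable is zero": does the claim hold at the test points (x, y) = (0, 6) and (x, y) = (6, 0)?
At (0, 6): LHS = cos(6)² ≈ 0.9219 ≠ RHS = 1
At (6, 0): LHS = sin(6)² + 1 ≈ 1.078 ≠ RHS = 1

Answer: No, fails at both test points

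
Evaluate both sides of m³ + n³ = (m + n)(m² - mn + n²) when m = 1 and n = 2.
LHS = 1³ + 2³ = 9
RHS = (1 + 2)(1² - 1·2 + 2²) = 9

LHS = RHS: the two sides agree.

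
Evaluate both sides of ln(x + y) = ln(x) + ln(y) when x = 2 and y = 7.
LHS = ln(2 + 7) = ln(9) ≈ 2.197
RHS = ln(2) + ln(7) ≈ 2.639

LHS ≠ RHS (they differ by about 0.4418), so the equation does not hold here.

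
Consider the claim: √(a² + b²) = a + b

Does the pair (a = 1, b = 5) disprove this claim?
Yes

Substituting a = 1, b = 5:
LHS = √(1² + 5²) = √(26) ≈ 5.099
RHS = 1 + 5 = 6

Since LHS ≠ RHS, this pair disproves the claim.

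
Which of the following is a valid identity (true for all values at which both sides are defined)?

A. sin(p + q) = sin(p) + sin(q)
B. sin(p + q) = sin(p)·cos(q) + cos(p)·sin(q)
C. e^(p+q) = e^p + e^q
B

A: fails at (1, 1) — LHS = sin(2) ≈ 0.9093, RHS = 2·sin(1) ≈ 1.683.
B: holds — e.g. at (3, 3), both sides equal sin(6) ≈ -0.2794.
C: fails at (4, 4) — LHS = e^8 ≈ 2981, RHS = 2·e^4 ≈ 109.2.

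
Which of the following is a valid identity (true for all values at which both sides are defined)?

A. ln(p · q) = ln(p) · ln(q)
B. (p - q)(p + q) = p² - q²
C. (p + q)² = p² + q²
B

A: fails at (5, 5) — LHS = ln(25) ≈ 3.219, RHS = ln(5)² ≈ 2.59.
B: holds — e.g. at (1, 4), both sides equal -15.
C: fails at (3, 7) — LHS = 100, RHS = 58.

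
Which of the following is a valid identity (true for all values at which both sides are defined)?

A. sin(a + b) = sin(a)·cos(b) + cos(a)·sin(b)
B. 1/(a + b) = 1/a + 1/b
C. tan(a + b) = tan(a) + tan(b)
A: holds — e.g. at (4, 4), both sides equal sin(8) ≈ 0.9894.
B: fails at (2, 5) — LHS = 1/7, RHS = 7/10.
C: fails at (3, 5) — LHS = tan(8) ≈ -6.8, RHS = tan(5) + tan(3) ≈ -3.523.

Answer: A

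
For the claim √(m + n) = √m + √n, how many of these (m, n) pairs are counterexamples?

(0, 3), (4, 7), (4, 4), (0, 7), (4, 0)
Testing each pair:
(0, 3): LHS = √(3) ≈ 1.732, RHS = √(3) ≈ 1.732 → satisfies claim
(4, 7): LHS = √(11) ≈ 3.317, RHS = 2 + √(7) ≈ 4.646 → counterexample
(4, 4): LHS = 2·√(2) ≈ 2.828, RHS = 4 → counterexample
(0, 7): LHS = √(7) ≈ 2.646, RHS = √(7) ≈ 2.646 → satisfies claim
(4, 0): LHS = 2, RHS = 2 → satisfies claim

That makes 2 counterexamples.

Answer: 2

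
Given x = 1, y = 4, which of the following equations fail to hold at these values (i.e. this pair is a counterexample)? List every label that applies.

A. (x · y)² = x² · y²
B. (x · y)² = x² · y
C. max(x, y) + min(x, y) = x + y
Evaluating each claim at the given values:
A. LHS = 16, RHS = 16 → holds here (LHS = RHS)
B. LHS = 16, RHS = 4 → fails here (LHS ≠ RHS)
C. LHS = 5, RHS = 5 → holds here (LHS = RHS)

Answer: B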